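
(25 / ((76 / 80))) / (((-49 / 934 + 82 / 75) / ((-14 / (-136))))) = 61293750 / 23550899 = 2.60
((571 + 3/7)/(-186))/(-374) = 1000/121737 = 0.01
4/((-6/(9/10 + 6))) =-4.60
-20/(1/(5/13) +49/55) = -275/48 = -5.73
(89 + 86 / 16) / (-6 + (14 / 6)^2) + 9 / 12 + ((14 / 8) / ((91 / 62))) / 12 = -6592 / 39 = -169.03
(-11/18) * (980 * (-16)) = 86240/9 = 9582.22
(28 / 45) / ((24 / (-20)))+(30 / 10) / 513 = -263 / 513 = -0.51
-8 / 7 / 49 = -8 / 343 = -0.02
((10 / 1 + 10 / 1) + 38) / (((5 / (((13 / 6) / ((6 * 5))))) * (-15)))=-0.06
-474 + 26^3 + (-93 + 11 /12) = 17009.92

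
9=9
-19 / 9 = -2.11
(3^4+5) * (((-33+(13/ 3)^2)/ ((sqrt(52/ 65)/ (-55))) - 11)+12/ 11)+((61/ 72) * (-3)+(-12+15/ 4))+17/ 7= -1590287/ 1848+302720 * sqrt(5)/ 9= 74350.84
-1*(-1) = 1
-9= -9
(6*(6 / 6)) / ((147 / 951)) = 38.82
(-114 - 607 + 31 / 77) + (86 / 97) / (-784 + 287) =-382133028 / 530299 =-720.60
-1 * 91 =-91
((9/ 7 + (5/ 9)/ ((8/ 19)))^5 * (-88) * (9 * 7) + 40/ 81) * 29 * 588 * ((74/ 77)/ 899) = -1588245806384961271/ 130968617472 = -12126918.93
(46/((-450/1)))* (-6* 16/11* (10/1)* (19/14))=13984/1155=12.11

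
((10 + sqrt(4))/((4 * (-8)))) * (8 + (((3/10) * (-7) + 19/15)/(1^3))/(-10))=-97/32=-3.03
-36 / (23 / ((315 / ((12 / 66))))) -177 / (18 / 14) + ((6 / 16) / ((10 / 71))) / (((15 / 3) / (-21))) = -78952237 / 27600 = -2860.59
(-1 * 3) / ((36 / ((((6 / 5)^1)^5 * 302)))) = -195696 / 3125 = -62.62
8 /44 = 0.18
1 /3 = 0.33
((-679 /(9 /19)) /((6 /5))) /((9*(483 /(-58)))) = 267235 /16767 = 15.94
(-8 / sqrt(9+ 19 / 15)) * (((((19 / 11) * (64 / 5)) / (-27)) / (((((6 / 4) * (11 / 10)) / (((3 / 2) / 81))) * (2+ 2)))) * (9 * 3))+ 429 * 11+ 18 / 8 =2432 * sqrt(2310) / 754677+ 18885 / 4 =4721.40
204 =204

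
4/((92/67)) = 67/23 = 2.91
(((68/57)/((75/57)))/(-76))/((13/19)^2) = -323/12675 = -0.03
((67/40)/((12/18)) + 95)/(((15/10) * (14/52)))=101413/420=241.46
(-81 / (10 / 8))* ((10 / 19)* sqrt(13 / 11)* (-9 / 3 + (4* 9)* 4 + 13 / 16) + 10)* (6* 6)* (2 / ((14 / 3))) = -9924606* sqrt(143) / 1463 - 69984 / 7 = -91119.40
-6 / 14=-3 / 7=-0.43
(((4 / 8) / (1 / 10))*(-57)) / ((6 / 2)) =-95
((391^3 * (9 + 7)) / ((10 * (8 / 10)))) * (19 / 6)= 1135752949 / 3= 378584316.33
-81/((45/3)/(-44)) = 1188/5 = 237.60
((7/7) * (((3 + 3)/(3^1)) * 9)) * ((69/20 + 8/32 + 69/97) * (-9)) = -346599/485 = -714.64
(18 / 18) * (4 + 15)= 19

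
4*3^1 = 12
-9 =-9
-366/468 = -0.78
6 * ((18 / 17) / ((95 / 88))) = 5.88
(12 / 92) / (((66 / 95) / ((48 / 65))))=456 / 3289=0.14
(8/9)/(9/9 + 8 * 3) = 8/225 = 0.04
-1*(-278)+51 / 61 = 17009 / 61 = 278.84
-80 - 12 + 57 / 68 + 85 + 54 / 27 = -283 / 68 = -4.16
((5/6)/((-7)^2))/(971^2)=5/277195254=0.00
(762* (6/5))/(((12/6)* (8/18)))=10287/10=1028.70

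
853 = 853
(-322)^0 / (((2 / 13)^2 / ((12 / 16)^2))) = 1521 / 64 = 23.77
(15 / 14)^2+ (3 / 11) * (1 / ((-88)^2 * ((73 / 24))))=43723791 / 38087896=1.15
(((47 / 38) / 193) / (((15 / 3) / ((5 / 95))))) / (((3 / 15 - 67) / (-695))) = 32665 / 46541564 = 0.00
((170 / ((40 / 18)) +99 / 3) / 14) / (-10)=-219 / 280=-0.78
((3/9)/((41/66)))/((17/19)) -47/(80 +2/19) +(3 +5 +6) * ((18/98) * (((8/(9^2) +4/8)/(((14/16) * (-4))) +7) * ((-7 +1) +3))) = -8213073571/155942598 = -52.67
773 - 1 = 772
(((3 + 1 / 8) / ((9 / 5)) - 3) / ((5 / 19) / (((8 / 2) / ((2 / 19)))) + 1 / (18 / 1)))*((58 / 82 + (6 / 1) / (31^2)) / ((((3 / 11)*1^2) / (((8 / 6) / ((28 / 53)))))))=-76923174185 / 575885016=-133.57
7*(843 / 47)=5901 / 47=125.55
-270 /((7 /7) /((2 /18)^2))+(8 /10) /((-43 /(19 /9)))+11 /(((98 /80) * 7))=-1387018 /663705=-2.09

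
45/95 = 9/19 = 0.47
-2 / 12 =-1 / 6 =-0.17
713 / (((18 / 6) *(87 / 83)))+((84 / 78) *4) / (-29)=768823 / 3393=226.59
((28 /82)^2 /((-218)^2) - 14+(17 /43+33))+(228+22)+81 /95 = 22048306181608 /81585460685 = 270.25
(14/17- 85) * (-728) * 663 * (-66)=-2681510832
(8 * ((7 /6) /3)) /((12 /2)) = 14 /27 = 0.52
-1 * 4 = -4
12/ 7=1.71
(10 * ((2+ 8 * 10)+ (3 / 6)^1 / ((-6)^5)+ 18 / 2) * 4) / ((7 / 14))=7076155 / 972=7279.99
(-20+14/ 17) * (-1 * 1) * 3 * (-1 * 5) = -4890/ 17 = -287.65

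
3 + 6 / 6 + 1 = 5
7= 7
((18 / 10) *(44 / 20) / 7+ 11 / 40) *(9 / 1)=10593 / 1400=7.57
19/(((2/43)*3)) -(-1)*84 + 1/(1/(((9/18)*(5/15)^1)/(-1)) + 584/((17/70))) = 13466960/61167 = 220.17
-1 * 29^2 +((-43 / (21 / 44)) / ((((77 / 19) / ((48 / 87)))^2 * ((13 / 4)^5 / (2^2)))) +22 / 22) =-2968996100688472 / 3534441657747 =-840.02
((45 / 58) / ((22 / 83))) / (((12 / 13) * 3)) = 5395 / 5104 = 1.06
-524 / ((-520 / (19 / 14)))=2489 / 1820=1.37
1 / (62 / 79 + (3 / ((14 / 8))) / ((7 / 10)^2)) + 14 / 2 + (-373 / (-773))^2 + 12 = 1350042607193 / 69352800914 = 19.47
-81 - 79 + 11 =-149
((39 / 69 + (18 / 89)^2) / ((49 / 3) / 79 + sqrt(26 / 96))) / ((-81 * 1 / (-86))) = -588178320800 / 1008299283003 + 237071874200 * sqrt(39) / 1008299283003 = 0.88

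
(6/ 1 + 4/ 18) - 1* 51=-403/ 9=-44.78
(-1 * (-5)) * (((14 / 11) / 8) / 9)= 35 / 396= 0.09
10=10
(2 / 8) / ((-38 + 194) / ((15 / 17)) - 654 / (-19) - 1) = 95 / 79884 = 0.00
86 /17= 5.06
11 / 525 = 0.02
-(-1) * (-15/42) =-5/14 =-0.36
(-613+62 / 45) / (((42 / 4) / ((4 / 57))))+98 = 5058586 / 53865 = 93.91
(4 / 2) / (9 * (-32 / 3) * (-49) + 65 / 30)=12 / 28237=0.00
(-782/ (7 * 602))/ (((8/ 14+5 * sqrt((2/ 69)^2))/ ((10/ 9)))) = -0.29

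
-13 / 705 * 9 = -39 / 235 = -0.17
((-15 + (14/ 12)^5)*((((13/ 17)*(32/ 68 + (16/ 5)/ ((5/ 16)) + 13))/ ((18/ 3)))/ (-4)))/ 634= 0.02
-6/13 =-0.46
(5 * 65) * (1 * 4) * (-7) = -9100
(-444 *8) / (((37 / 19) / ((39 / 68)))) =-17784 / 17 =-1046.12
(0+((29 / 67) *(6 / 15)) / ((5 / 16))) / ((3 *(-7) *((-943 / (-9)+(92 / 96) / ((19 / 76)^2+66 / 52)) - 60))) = -771168 / 1329908125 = -0.00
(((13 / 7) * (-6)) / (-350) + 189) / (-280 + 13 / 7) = -77188 / 113575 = -0.68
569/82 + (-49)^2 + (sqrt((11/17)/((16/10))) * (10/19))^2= 605906581/251617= 2408.05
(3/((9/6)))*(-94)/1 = -188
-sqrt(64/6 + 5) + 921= 921 - sqrt(141)/3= 917.04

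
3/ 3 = 1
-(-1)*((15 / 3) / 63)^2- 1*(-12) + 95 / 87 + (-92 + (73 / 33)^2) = -1030729489 / 13927221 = -74.01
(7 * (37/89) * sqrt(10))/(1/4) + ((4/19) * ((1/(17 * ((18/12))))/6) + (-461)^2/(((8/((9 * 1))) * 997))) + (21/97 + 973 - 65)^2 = 1036 * sqrt(10)/89 + 180002550218904131/218159256888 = 825133.82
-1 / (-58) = 1 / 58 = 0.02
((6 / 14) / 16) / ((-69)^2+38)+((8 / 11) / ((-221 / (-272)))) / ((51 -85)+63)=68810905 / 2228962736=0.03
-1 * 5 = -5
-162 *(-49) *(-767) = -6088446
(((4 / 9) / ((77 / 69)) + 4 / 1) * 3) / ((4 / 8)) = 2032 / 77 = 26.39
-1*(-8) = 8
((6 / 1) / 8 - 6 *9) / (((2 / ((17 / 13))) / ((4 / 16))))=-3621 / 416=-8.70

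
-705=-705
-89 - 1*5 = -94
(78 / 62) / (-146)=-39 / 4526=-0.01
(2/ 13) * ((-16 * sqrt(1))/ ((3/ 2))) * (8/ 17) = -512/ 663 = -0.77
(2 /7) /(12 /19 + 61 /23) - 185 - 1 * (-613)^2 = -3776457056 /10045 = -375953.91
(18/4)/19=9/38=0.24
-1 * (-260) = 260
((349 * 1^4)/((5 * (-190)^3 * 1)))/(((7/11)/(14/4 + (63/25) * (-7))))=387739/1714750000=0.00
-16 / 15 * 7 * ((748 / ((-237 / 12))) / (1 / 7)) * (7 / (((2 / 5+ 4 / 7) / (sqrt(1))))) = 3380608 / 237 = 14264.17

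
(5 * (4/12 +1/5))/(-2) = -4/3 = -1.33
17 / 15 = 1.13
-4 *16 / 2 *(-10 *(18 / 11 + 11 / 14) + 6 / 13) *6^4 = 986328576 / 1001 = 985343.23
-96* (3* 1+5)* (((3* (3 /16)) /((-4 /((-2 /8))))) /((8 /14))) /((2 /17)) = -3213 /8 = -401.62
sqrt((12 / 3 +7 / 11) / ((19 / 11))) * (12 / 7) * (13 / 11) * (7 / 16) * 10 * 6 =585 * sqrt(969) / 209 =87.13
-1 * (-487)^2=-237169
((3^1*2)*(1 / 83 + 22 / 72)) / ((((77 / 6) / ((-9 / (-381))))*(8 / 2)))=2847 / 3246628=0.00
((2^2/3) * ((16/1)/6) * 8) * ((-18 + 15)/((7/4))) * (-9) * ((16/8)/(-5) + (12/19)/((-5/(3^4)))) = -620544/133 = -4665.74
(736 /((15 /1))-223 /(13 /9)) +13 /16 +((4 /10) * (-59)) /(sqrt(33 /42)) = -326057 /3120-118 * sqrt(154) /55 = -131.13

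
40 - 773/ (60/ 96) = -5984/ 5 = -1196.80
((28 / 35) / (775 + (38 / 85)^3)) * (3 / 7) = 491300 / 1110670743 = 0.00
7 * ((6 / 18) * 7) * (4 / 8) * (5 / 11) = 245 / 66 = 3.71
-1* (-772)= 772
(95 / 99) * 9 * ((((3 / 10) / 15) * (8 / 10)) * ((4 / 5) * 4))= 608 / 1375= 0.44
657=657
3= 3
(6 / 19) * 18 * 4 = 432 / 19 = 22.74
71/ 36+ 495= 17891/ 36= 496.97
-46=-46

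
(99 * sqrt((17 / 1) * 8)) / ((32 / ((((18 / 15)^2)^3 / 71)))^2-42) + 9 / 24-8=-61 / 8 + 420901272 * sqrt(34) / 1230623608537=-7.62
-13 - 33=-46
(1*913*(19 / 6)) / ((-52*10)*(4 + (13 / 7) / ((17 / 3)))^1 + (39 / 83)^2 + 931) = -14220914477 / 6488806680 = -2.19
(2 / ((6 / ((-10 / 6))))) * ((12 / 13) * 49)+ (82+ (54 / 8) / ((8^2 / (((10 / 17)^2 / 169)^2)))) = 56.87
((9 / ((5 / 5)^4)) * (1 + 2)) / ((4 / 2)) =27 / 2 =13.50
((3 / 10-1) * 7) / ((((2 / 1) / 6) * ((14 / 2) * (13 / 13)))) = -21 / 10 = -2.10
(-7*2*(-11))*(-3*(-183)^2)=-15471918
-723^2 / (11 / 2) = -1045458 / 11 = -95041.64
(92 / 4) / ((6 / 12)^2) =92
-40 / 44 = -10 / 11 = -0.91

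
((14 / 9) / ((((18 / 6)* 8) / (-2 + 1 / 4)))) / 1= -49 / 432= -0.11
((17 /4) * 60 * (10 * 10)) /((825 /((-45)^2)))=688500 /11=62590.91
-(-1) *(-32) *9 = -288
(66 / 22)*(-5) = -15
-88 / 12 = -22 / 3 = -7.33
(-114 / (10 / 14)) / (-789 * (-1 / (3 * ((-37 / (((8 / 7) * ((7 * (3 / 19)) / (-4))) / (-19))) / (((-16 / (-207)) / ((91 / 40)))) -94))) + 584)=-11170526759 / 40874328660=-0.27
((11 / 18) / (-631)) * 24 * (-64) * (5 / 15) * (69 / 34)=1.01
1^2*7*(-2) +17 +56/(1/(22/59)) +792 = 48137/59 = 815.88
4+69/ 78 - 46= -1069/ 26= -41.12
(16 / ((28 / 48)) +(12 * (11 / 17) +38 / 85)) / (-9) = -21206 / 5355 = -3.96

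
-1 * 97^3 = -912673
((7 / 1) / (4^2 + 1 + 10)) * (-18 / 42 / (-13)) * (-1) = -1 / 117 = -0.01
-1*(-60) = 60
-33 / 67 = -0.49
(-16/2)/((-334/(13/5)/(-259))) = -13468/835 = -16.13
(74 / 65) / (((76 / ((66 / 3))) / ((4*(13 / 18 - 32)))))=-458282 / 11115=-41.23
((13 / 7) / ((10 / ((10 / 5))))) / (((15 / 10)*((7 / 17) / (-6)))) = -884 / 245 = -3.61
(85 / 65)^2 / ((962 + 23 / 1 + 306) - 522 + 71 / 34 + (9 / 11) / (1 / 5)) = 108086 / 48995973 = 0.00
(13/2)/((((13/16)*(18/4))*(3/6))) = 32/9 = 3.56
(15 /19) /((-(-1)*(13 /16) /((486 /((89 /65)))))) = 583200 /1691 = 344.88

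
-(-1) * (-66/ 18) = -11/ 3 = -3.67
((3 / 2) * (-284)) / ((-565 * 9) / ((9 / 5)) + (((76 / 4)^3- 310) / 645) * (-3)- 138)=45795 / 321797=0.14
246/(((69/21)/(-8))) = -13776/23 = -598.96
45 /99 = 5 /11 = 0.45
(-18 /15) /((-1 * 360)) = 1 /300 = 0.00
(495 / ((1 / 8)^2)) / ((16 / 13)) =25740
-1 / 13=-0.08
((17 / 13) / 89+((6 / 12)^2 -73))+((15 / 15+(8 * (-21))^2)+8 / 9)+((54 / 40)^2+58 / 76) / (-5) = 11139829327637 / 395694000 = 28152.64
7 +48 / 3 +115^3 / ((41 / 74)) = 112545693 / 41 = 2745016.90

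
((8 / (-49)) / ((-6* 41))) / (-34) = -2 / 102459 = -0.00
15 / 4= 3.75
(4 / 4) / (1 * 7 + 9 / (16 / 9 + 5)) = 61 / 508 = 0.12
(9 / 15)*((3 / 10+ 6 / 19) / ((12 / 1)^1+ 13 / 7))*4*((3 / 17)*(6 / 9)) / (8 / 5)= 2457 / 313310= 0.01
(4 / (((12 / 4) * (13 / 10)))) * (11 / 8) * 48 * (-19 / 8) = -2090 / 13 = -160.77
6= 6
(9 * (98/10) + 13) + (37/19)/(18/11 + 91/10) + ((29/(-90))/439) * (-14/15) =674113349377/6649236675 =101.38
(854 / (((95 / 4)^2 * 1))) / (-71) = -13664 / 640775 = -0.02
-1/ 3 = -0.33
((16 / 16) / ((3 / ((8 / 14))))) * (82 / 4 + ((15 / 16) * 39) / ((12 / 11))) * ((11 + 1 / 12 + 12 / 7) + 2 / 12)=418297 / 3136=133.39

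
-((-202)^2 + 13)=-40817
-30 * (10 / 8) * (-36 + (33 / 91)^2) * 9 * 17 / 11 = 3408384825 / 182182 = 18708.68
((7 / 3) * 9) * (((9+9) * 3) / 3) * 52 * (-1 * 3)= -58968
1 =1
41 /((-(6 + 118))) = -41 /124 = -0.33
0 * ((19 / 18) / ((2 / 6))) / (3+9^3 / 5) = 0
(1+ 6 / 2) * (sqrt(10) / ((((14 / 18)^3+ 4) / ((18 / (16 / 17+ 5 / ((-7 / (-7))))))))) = 892296 * sqrt(10) / 329159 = 8.57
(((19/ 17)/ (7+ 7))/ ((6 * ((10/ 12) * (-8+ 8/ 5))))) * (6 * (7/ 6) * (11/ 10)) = -209/ 10880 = -0.02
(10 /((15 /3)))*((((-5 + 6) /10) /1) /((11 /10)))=2 /11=0.18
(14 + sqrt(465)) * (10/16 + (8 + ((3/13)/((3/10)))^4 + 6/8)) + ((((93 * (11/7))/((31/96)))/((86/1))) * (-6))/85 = 396876747149/2922932740 + 2222075 * sqrt(465)/228488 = 345.49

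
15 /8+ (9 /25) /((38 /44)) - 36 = -33.71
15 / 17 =0.88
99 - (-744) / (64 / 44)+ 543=2307 / 2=1153.50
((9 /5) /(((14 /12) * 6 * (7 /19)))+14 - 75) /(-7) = 14774 /1715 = 8.61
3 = 3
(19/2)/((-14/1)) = -19/28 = -0.68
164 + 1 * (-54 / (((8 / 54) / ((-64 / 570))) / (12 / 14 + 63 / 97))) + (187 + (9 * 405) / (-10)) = 6213213 / 129010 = 48.16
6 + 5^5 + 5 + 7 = 3143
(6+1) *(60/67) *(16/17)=6720/1139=5.90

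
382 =382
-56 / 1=-56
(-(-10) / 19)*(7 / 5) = 14 / 19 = 0.74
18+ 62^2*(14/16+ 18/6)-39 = 29749/2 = 14874.50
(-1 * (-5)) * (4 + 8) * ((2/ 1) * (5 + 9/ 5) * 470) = 383520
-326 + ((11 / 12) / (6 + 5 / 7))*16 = -45658 / 141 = -323.82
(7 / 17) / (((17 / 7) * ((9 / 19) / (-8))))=-7448 / 2601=-2.86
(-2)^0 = 1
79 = 79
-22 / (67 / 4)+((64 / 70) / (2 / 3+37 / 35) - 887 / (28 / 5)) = -54049133 / 339556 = -159.18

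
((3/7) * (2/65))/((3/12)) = 24/455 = 0.05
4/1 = 4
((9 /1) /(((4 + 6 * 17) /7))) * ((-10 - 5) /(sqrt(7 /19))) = -135 * sqrt(133) /106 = -14.69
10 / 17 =0.59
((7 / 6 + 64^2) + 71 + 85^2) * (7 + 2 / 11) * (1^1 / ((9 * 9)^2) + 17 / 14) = 54765060901 / 551124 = 99369.76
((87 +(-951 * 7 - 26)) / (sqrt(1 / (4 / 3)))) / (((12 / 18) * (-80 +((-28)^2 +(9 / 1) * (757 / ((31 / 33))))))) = -12028 * sqrt(3) / 14509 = -1.44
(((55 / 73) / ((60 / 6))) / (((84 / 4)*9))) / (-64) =-11 / 1766016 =-0.00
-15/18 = -5/6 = -0.83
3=3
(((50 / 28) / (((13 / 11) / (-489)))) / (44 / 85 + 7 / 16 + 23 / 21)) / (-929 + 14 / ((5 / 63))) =1371645000 / 2864647721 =0.48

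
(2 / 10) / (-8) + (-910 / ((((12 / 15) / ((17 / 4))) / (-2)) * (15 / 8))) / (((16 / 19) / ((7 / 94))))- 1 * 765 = -3485707 / 11280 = -309.02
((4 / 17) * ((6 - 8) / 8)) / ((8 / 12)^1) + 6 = 201 / 34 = 5.91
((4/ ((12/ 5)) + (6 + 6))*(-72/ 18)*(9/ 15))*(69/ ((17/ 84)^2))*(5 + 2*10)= -399228480/ 289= -1381413.43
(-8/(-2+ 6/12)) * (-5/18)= -40/27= -1.48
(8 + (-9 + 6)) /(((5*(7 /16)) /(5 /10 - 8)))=-120 /7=-17.14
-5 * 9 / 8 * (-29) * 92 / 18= 3335 / 4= 833.75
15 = 15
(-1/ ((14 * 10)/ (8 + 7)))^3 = -27/ 21952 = -0.00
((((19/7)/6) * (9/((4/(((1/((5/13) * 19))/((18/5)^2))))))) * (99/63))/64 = 715/2709504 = 0.00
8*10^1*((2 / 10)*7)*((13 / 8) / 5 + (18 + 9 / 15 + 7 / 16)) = 2168.60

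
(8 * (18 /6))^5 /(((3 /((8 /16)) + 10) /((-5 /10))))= -248832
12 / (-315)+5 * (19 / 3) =1107 / 35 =31.63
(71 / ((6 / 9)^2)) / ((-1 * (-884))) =639 / 3536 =0.18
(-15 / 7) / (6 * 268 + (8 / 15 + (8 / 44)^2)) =-27225 / 20436836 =-0.00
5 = 5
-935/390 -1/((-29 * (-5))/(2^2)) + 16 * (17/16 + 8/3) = 215801/3770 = 57.24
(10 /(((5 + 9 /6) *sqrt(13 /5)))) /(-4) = -5 *sqrt(65) /169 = -0.24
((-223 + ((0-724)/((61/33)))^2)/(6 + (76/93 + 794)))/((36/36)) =191.28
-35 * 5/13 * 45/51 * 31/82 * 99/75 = -5.93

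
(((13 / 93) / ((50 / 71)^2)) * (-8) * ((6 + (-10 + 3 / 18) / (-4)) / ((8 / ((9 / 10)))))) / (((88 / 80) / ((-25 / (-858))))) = -1023323 / 18004800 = -0.06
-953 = -953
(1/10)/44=1/440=0.00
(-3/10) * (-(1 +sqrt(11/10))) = 3/10 +3 * sqrt(110)/100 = 0.61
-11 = -11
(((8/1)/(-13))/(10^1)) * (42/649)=-168/42185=-0.00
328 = 328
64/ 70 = 32/ 35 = 0.91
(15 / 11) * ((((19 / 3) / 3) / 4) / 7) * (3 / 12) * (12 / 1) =95 / 308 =0.31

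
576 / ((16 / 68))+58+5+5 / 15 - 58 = 2453.33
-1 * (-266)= 266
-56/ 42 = -4/ 3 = -1.33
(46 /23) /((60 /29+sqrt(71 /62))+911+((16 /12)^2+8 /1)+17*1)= 7938889200 /3730664743409 - 136242*sqrt(4402) /3730664743409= 0.00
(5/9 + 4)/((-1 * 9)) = -0.51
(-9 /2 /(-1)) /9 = 1 /2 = 0.50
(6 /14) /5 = 3 /35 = 0.09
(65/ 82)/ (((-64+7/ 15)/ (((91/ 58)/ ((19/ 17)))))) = -0.02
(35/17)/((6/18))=105/17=6.18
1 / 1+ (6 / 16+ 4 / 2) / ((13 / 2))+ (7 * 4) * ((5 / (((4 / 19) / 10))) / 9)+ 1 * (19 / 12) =741.84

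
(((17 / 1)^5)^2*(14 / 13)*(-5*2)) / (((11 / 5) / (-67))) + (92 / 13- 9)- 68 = 94550113931048101 / 143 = 661189607909427.28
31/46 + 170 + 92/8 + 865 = 1047.17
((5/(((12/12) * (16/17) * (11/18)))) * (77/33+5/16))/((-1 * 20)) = -6477/5632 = -1.15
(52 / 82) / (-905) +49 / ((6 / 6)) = 1818119 / 37105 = 49.00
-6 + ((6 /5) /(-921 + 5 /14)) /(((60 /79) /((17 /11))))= -21276251 /3544475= -6.00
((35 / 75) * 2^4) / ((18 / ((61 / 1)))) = 3416 / 135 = 25.30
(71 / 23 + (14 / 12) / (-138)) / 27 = 2549 / 22356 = 0.11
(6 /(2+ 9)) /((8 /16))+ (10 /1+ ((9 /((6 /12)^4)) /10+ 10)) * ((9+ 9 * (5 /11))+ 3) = 30504 /55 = 554.62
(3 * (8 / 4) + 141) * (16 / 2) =1176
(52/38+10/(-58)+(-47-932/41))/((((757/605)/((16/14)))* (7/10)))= -74937236000/837967963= -89.43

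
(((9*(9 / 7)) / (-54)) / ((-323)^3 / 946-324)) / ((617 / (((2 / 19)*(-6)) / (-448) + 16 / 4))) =12082785 / 312532137459472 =0.00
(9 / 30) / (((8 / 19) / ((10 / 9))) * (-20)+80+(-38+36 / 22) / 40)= 209 / 49820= 0.00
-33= -33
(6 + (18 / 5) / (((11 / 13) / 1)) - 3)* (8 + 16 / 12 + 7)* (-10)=-13034 / 11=-1184.91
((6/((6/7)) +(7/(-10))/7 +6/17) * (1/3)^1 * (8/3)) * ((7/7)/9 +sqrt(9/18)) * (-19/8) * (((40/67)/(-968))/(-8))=-2603 * sqrt(2)/4410208 - 2603/19845936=-0.00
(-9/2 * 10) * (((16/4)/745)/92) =-9/3427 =-0.00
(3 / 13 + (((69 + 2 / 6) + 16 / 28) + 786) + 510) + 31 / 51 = 2114352 / 1547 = 1366.74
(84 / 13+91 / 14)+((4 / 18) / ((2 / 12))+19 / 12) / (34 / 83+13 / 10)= 811717 / 55341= 14.67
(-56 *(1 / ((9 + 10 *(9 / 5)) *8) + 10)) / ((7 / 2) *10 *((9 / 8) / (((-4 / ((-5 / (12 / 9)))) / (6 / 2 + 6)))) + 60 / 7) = -13553792 / 8244585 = -1.64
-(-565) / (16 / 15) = 8475 / 16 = 529.69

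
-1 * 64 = -64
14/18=7/9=0.78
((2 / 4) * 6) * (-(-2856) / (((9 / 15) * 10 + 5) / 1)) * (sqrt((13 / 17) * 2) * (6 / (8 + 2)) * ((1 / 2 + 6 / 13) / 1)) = 3780 * sqrt(442) / 143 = 555.73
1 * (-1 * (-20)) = 20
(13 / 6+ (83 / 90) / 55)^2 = 29203216 / 6125625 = 4.77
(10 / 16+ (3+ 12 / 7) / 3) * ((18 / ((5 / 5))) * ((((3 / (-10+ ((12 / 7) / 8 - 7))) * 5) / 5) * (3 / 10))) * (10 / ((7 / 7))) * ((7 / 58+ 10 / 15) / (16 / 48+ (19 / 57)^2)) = -4094793 / 109040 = -37.55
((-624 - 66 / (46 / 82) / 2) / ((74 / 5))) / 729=-8725 / 137862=-0.06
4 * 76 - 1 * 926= -622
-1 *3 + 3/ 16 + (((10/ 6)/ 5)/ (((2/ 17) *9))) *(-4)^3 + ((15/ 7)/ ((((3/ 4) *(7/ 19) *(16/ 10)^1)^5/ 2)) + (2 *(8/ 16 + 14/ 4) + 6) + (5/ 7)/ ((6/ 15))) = 18797531219/ 76236552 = 246.57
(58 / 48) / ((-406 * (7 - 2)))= -0.00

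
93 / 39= 31 / 13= 2.38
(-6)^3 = -216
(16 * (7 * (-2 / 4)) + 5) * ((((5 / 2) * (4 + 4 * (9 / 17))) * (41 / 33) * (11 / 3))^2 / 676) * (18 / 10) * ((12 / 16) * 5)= -42025 / 17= -2472.06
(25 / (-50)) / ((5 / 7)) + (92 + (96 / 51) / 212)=822693 / 9010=91.31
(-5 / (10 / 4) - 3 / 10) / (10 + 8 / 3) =-69 / 380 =-0.18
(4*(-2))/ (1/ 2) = -16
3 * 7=21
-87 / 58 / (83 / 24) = -36 / 83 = -0.43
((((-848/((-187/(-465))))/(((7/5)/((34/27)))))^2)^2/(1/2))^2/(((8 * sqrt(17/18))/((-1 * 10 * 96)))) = -1425411919377805902164619790227865600000000000000000 * sqrt(34)/100478302369007844163113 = -82719434308384051602522230000.00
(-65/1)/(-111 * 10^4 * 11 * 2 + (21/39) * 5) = 169/63491993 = 0.00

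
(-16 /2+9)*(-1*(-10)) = 10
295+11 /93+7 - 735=-40258 /93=-432.88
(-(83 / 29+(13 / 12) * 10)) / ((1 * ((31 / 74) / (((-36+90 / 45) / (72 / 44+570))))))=16487977 / 8479368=1.94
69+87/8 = 639/8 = 79.88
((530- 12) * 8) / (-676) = -6.13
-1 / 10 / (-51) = 0.00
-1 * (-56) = 56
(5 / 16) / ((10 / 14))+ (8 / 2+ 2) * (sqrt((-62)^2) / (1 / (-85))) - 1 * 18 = -506201 / 16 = -31637.56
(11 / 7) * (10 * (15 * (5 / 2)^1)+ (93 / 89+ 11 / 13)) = 4796693 / 8099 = 592.26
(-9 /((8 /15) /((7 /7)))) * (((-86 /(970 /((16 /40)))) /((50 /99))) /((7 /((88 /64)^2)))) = 13907619 /43456000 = 0.32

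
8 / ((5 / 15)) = 24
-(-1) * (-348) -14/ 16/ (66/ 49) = -184087/ 528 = -348.65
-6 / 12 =-1 / 2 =-0.50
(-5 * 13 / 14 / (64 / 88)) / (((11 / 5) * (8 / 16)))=-325 / 56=-5.80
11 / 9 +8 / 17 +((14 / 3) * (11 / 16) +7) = 14567 / 1224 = 11.90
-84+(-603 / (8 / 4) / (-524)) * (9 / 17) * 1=-1491117 / 17816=-83.70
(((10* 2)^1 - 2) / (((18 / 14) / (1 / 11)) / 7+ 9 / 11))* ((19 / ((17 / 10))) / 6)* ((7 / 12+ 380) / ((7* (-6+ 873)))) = 6681521 / 9020268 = 0.74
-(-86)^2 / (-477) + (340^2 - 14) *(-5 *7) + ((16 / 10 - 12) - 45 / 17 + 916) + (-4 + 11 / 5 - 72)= -163990956284 / 40545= -4044665.34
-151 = -151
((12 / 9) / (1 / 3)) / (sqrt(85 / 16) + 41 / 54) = 1.31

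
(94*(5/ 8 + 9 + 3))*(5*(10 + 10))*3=356025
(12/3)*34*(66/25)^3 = 39099456/15625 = 2502.37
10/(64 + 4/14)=0.16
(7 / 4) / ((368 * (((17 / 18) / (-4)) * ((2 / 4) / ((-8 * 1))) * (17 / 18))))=2268 / 6647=0.34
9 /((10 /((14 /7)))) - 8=-31 /5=-6.20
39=39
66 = 66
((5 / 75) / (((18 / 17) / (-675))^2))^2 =11745140625 / 16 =734071289.06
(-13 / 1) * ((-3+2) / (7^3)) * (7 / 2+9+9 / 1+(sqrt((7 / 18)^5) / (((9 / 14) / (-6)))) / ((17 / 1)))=559 / 686 - 13 * sqrt(14) / 24786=0.81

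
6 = 6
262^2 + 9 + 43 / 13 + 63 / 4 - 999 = 67673.06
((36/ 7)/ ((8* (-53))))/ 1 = -9/ 742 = -0.01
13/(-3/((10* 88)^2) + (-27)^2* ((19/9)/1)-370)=10067200/905273597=0.01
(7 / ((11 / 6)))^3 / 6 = 12348 / 1331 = 9.28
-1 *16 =-16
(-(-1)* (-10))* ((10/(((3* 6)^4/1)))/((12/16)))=-25/19683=-0.00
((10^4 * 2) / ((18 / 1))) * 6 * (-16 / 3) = -320000 / 9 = -35555.56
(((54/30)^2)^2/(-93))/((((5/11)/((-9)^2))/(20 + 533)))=-11123.46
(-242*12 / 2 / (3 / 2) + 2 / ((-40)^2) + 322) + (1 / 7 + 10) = -3560793 / 5600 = -635.86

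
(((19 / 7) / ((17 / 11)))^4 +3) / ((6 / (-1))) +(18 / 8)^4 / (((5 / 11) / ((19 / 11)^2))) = 1407238603373563 / 8470552823040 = 166.13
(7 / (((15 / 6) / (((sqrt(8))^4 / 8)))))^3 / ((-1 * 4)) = -351232 / 125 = -2809.86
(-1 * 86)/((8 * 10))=-43/40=-1.08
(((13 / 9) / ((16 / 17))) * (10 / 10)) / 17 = 13 / 144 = 0.09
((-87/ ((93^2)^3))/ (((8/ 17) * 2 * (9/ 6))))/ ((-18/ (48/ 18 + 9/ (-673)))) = 2641001/ 188103337975228464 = 0.00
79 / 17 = 4.65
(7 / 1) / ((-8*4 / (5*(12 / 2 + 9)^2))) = -7875 / 32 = -246.09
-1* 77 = -77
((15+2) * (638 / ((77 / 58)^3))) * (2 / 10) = 192380432 / 207515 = 927.07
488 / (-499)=-488 / 499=-0.98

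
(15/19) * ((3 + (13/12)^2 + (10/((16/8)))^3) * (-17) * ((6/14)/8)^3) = -748935/2809856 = -0.27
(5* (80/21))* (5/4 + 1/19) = 3300/133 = 24.81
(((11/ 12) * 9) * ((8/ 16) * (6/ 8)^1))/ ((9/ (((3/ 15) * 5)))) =11/ 32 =0.34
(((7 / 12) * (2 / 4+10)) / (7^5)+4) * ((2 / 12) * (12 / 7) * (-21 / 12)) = -10977 / 5488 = -2.00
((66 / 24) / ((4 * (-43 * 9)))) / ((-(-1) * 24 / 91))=-1001 / 148608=-0.01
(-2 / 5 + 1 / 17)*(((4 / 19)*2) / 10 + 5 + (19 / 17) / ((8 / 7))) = -2255591 / 1098200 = -2.05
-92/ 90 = -46/ 45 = -1.02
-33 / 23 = -1.43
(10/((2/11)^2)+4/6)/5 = 1819/30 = 60.63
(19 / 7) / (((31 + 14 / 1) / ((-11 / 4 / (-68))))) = 209 / 85680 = 0.00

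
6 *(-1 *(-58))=348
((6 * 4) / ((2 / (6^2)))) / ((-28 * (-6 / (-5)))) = -90 / 7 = -12.86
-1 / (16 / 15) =-15 / 16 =-0.94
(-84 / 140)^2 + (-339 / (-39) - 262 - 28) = -91308 / 325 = -280.95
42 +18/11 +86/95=46546/1045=44.54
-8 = -8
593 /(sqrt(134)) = 593 * sqrt(134) /134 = 51.23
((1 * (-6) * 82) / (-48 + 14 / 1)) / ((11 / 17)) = 22.36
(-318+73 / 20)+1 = -6267 / 20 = -313.35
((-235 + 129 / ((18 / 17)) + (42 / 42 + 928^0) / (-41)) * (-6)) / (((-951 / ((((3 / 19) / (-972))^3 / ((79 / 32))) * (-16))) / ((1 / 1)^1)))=-222808 / 11228127211973691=-0.00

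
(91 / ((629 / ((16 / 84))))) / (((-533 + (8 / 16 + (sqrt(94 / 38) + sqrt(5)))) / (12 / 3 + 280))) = 561184 / (1887 * (-20235 + 2 * sqrt(893) + 38 * sqrt(5))) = -0.01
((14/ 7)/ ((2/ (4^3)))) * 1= 64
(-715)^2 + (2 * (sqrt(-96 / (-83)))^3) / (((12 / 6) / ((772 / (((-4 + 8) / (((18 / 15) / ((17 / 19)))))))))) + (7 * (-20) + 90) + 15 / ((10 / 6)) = 8448768 * sqrt(498) / 585565 + 511184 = 511505.98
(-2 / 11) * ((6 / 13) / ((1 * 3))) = -4 / 143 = -0.03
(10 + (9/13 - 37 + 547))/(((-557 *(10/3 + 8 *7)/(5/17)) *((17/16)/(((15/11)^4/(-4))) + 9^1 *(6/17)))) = -10280418750/4320225628199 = -0.00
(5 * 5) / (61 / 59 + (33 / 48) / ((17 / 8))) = 50150 / 2723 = 18.42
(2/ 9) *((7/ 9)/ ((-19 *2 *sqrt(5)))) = -7 *sqrt(5)/ 7695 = -0.00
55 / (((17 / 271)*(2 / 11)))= 163955 / 34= 4822.21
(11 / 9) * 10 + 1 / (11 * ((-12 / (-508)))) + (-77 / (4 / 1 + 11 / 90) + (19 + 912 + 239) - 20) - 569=3034820 / 5247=578.39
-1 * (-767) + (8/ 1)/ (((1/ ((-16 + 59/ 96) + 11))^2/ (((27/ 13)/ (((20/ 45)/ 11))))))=57745729/ 6656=8675.74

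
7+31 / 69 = 514 / 69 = 7.45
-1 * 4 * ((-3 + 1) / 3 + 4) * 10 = -400 / 3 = -133.33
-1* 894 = -894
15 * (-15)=-225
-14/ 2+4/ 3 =-5.67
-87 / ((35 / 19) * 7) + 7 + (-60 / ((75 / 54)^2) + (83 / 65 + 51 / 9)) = -23.91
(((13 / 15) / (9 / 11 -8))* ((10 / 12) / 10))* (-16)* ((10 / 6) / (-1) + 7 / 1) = 9152 / 10665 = 0.86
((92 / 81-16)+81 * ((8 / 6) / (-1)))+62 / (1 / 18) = 80444 / 81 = 993.14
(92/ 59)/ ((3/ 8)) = 736/ 177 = 4.16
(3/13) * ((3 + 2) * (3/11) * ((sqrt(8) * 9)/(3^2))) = 90 * sqrt(2)/143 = 0.89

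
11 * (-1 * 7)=-77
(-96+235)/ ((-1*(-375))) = 0.37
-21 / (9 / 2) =-14 / 3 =-4.67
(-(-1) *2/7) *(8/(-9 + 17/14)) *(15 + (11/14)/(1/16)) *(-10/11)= 61760/8393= 7.36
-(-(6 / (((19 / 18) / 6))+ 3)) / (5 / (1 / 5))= 141 / 95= 1.48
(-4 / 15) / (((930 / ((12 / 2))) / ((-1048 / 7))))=4192 / 16275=0.26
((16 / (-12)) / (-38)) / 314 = 0.00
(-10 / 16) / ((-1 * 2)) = 5 / 16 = 0.31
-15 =-15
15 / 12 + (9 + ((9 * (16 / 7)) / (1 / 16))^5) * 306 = 79468276021044339323 / 67228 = 1182071101639857.49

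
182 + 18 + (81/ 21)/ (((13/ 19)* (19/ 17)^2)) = 353603/ 1729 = 204.51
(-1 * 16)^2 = 256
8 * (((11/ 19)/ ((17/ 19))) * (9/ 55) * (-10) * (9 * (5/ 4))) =-1620/ 17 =-95.29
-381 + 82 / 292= -55585 / 146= -380.72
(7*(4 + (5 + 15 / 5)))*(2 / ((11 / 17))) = 2856 / 11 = 259.64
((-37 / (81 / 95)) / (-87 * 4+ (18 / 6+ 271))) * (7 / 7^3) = 95 / 7938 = 0.01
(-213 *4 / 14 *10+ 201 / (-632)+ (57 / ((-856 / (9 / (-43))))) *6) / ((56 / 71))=-879841641303 / 1139870144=-771.88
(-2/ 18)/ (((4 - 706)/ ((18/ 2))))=1/ 702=0.00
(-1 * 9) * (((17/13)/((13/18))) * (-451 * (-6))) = -7452324/169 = -44096.59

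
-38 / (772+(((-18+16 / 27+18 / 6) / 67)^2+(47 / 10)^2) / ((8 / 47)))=-99483422400 / 2361554269163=-0.04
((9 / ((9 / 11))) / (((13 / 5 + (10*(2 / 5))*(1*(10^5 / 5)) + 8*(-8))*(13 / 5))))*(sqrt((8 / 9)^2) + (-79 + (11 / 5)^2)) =-181346 / 46764081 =-0.00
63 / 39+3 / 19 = 438 / 247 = 1.77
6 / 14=0.43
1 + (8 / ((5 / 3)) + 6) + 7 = 94 / 5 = 18.80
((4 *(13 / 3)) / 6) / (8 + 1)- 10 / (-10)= 107 / 81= 1.32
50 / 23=2.17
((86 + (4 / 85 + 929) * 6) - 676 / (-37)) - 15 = 17811873 / 3145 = 5663.55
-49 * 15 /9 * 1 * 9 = -735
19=19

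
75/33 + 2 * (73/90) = 3.89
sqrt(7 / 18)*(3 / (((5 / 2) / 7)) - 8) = 0.25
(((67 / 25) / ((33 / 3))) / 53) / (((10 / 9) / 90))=5427 / 14575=0.37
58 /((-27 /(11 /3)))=-638 /81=-7.88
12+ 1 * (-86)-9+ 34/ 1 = -49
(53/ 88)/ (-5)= -53/ 440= -0.12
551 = 551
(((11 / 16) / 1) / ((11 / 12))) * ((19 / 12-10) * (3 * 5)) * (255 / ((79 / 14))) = -2704275 / 632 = -4278.92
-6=-6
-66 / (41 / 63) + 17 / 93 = -385997 / 3813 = -101.23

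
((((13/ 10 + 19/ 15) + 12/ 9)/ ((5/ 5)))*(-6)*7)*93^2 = -7083531/ 5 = -1416706.20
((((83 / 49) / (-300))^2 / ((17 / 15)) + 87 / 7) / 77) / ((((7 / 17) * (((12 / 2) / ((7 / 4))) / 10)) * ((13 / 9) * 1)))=0.79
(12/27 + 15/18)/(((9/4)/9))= 46/9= 5.11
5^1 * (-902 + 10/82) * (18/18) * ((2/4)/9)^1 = -184885/738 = -250.52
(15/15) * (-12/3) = -4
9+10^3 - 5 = 1004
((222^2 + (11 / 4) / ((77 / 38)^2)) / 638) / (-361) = -26564437 / 124141402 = -0.21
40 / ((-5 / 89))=-712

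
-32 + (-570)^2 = 324868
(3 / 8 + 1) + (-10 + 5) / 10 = 7 / 8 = 0.88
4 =4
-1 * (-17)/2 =17/2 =8.50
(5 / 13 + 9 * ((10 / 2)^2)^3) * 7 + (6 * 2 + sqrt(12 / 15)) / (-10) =63984472 / 65 - sqrt(5) / 25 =984376.40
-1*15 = -15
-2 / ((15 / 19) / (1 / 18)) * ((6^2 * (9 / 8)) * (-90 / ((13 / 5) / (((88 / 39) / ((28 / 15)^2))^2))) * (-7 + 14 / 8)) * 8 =-5237409375 / 1507142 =-3475.06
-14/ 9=-1.56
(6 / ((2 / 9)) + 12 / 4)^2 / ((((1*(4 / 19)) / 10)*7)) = 42750 / 7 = 6107.14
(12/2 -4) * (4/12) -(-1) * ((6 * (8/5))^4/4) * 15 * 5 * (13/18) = 8626226/75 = 115016.35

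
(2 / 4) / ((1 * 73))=1 / 146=0.01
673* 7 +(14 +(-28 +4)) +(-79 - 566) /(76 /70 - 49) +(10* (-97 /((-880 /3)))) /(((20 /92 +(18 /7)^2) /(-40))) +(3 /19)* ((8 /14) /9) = 2061938205193 /439167729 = 4695.10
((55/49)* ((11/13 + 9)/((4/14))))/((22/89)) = 14240/91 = 156.48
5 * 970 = 4850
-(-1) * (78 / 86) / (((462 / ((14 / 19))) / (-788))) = -10244 / 8987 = -1.14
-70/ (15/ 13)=-182/ 3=-60.67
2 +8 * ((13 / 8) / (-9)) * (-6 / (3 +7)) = 43 / 15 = 2.87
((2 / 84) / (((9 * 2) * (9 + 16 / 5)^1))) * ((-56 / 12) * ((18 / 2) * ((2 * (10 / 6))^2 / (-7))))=250 / 34587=0.01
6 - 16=-10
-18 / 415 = -0.04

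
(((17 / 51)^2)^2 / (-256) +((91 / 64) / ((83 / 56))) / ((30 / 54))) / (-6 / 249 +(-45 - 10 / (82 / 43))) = -609240361 / 17735708160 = -0.03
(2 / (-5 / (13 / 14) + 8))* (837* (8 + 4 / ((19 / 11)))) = 2132676 / 323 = 6602.71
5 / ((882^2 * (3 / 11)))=55 / 2333772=0.00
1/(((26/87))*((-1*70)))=-87/1820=-0.05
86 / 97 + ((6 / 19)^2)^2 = 11333318 / 12641137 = 0.90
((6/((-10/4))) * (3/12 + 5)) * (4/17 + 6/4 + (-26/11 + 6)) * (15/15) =-126567/1870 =-67.68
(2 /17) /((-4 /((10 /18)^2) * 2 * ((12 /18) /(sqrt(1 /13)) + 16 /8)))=25 /4896-25 * sqrt(13) /14688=-0.00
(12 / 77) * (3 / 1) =36 / 77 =0.47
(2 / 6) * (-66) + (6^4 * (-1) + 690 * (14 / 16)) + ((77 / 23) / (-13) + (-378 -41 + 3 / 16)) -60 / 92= -1133.97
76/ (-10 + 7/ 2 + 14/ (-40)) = -1520/ 137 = -11.09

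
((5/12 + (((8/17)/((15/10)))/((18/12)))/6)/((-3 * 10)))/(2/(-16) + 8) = -829/433755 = -0.00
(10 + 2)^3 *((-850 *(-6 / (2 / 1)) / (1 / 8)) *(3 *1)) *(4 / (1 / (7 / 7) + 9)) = 42301440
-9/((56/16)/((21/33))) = -18/11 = -1.64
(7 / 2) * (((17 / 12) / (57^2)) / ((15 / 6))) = 119 / 194940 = 0.00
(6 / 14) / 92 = 3 / 644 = 0.00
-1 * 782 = -782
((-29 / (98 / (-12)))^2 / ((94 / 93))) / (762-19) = 1407834 / 83845321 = 0.02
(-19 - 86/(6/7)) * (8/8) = -358/3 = -119.33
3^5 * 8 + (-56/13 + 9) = 25333/13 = 1948.69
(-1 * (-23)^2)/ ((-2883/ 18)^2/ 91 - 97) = -1733004/ 605749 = -2.86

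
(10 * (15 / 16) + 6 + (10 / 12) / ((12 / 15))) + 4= 245 / 12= 20.42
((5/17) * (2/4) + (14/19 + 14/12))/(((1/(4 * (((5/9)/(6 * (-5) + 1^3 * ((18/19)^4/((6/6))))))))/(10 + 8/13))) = -6269263180/3783728403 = -1.66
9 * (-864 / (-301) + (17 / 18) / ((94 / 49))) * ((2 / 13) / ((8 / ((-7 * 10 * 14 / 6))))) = -95.06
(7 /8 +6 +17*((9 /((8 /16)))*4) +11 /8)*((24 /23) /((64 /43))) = 863.91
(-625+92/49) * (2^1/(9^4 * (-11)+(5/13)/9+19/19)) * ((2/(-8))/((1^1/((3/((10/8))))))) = -1128114/108881675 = -0.01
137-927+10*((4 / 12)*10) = -2270 / 3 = -756.67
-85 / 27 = -3.15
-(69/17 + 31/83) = -4.43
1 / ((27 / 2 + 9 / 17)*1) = 34 / 477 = 0.07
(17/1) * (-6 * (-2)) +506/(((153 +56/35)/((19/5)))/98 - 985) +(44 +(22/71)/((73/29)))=247.61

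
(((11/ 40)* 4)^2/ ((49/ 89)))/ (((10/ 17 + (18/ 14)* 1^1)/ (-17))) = -3112241/ 156100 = -19.94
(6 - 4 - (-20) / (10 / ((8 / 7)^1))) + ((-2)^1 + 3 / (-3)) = 9 / 7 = 1.29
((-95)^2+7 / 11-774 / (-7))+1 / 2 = 1407053 / 154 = 9136.71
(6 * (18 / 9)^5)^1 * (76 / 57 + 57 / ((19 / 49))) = 28480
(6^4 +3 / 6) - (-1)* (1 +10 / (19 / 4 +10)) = 153185 / 118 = 1298.18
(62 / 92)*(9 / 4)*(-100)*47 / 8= -327825 / 368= -890.83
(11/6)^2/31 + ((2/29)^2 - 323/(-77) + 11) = 1106289845/72268812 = 15.31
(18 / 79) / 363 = 6 / 9559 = 0.00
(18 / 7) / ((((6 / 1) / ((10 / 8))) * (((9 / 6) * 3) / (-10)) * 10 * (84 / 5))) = -25 / 3528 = -0.01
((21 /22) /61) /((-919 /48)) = -0.00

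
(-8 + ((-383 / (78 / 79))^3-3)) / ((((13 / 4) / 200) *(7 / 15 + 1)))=-6924966651166250 / 2827539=-2449114460.02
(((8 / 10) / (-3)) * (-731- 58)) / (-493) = -1052 / 2465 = -0.43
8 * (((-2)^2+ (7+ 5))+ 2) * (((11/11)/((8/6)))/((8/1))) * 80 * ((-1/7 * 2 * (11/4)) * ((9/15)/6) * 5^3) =-74250/7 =-10607.14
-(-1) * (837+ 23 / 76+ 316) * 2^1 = 87651 / 38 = 2306.61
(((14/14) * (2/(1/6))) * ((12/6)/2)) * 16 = 192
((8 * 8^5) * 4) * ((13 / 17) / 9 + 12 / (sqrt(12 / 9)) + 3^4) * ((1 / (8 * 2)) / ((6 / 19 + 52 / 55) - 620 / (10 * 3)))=-212406599680 / 775659 - 308183040 * sqrt(3) / 15209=-308937.07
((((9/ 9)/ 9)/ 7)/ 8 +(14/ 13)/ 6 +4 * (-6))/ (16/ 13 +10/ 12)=-156059/ 13524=-11.54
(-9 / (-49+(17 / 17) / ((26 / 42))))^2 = 13689 / 379456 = 0.04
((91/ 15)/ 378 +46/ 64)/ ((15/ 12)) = 0.59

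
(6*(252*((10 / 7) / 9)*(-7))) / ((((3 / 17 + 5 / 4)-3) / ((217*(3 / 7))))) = 10624320 / 107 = 99292.71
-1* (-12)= 12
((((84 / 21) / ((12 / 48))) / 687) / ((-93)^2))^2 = 0.00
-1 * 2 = -2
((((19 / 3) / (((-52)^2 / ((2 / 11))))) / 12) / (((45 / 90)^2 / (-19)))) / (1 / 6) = -361 / 22308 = -0.02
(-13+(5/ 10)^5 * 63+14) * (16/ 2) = 95/ 4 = 23.75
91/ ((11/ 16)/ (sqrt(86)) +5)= 10017280/ 550279-16016 * sqrt(86)/ 550279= 17.93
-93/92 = -1.01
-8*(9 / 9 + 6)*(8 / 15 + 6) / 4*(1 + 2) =-1372 / 5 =-274.40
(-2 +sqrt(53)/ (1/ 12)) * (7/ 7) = -2 +12 * sqrt(53) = 85.36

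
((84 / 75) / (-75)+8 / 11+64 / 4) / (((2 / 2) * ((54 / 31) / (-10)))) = -10685452 / 111375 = -95.94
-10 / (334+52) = -5 / 193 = -0.03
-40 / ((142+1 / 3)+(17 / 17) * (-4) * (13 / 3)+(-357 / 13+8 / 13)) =-130 / 319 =-0.41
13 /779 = 0.02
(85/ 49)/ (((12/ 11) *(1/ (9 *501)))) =1405305/ 196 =7169.92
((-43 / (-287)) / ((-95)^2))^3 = 79507 / 17377500990461609375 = 0.00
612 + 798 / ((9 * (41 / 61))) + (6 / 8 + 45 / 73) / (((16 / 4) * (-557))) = 59528956075 / 80020848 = 743.92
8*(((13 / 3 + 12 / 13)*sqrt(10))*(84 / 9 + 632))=242720*sqrt(10) / 9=85283.11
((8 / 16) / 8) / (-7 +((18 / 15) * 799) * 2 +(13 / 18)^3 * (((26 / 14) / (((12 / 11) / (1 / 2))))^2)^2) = 1451792885760 / 44385321305715881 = 0.00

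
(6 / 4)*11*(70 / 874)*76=2310 / 23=100.43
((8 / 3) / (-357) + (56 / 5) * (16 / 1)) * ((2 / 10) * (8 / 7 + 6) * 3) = 1919152 / 2499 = 767.97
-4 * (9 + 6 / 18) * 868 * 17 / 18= -826336 / 27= -30605.04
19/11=1.73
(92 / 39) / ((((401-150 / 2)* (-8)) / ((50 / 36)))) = -575 / 457704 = -0.00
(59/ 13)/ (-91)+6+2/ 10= 36378/ 5915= 6.15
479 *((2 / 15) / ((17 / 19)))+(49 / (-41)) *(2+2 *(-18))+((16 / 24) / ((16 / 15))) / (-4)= 37423309 / 334560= 111.86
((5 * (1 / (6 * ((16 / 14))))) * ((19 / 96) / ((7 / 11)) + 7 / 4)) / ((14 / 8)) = 6925 / 8064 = 0.86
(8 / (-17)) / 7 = -8 / 119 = -0.07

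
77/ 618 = 0.12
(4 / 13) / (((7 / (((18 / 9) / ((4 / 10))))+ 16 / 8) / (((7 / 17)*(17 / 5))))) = 28 / 221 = 0.13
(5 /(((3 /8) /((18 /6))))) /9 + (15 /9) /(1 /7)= 145 /9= 16.11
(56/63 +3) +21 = 224/9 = 24.89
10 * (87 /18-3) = 55 /3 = 18.33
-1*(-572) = 572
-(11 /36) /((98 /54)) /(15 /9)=-99 /980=-0.10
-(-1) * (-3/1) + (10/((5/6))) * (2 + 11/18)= 85/3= 28.33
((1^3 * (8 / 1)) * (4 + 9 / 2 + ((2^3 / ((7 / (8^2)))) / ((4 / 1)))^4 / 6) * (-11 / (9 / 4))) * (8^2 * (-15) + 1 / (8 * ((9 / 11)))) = 408314904686986 / 583443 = 699836838.71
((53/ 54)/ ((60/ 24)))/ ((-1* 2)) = -53/ 270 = -0.20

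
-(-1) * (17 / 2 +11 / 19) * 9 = 3105 / 38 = 81.71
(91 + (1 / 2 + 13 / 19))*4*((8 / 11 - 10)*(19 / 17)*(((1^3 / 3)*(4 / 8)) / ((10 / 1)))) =-63.69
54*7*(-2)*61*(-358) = 16509528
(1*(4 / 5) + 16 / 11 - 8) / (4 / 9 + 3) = -2844 / 1705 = -1.67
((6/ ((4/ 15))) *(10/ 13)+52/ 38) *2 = 9226/ 247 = 37.35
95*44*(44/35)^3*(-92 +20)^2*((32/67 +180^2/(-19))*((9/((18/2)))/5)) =-42167111955775488/2872625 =-14678947637.01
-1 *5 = -5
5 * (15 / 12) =25 / 4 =6.25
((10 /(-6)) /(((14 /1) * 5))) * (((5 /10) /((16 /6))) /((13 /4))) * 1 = -1 /728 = -0.00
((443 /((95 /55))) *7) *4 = 136444 /19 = 7181.26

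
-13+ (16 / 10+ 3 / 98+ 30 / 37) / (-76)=-17956703 / 1377880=-13.03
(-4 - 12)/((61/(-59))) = 15.48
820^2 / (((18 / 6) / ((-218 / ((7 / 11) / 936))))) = -503073542400 / 7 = -71867648914.29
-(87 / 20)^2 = -7569 / 400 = -18.92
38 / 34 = 19 / 17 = 1.12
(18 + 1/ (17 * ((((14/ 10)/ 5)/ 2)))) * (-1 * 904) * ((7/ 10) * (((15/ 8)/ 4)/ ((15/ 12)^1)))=-371544/ 85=-4371.11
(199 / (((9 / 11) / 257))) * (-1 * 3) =-562573 / 3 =-187524.33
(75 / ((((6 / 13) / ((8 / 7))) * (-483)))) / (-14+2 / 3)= 65 / 2254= 0.03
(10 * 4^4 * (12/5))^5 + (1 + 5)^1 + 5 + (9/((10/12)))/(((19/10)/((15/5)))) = 166344955836556640789/19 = 8754997675608244252.05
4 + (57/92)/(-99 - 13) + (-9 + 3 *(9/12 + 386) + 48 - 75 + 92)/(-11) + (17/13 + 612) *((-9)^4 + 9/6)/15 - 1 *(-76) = 395320074489/1473472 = 268291.54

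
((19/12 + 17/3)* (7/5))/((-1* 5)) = -203/100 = -2.03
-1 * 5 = -5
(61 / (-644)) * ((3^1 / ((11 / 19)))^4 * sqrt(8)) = -643916061 * sqrt(2) / 4714402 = -193.16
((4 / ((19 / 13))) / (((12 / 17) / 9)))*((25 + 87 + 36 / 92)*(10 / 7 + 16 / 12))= 33134530 / 3059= 10831.82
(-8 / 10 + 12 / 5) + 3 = 23 / 5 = 4.60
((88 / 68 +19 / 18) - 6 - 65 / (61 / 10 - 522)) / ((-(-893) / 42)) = -5563703 / 33565191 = -0.17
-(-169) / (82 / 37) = 6253 / 82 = 76.26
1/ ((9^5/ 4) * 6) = 2/ 177147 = 0.00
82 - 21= 61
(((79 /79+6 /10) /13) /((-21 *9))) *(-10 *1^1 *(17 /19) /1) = 272 /46683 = 0.01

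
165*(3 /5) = 99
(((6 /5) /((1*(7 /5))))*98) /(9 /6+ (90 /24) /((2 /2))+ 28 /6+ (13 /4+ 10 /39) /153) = 1002456 /118619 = 8.45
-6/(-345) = 2/115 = 0.02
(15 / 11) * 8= 120 / 11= 10.91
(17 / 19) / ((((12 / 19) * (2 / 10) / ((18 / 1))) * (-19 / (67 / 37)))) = -17085 / 1406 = -12.15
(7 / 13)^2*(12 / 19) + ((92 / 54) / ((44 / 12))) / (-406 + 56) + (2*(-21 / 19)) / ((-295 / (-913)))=-21858160837 / 3282203925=-6.66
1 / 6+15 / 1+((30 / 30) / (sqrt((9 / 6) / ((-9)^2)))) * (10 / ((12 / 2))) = 5 * sqrt(6)+91 / 6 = 27.41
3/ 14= 0.21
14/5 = 2.80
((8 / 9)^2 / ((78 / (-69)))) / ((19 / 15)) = -3680 / 6669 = -0.55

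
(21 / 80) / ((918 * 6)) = 7 / 146880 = 0.00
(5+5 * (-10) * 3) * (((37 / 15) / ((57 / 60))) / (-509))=21460 / 29013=0.74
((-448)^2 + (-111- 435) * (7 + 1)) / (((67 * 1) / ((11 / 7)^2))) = 3393808 / 469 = 7236.26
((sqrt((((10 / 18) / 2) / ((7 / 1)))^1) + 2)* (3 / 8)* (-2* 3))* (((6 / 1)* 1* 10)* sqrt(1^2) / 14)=-21.21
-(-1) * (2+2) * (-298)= -1192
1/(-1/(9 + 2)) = -11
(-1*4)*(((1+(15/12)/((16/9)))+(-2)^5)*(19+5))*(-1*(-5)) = 14542.50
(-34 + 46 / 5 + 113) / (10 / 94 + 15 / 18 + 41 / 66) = 75999 / 1345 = 56.50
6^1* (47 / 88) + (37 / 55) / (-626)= 3.20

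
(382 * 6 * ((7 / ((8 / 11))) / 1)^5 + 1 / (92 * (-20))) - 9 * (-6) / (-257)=45839430249553451 / 242114560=189329506.86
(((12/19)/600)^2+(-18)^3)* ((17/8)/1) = -89477459983/7220000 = -12393.00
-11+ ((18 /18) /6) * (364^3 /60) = 6028073 /45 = 133957.18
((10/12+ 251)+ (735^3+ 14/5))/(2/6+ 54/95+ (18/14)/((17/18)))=175452175.54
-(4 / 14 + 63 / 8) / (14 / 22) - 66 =-30899 / 392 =-78.82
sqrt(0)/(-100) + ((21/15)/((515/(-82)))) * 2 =-1148/2575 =-0.45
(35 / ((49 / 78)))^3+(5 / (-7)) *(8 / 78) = 172941.62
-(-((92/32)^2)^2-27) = 390433/4096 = 95.32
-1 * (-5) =5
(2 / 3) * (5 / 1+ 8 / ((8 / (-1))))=8 / 3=2.67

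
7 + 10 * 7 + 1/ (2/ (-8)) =73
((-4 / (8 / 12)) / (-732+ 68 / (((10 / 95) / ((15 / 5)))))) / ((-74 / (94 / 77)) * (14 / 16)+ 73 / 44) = 4136 / 42714711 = 0.00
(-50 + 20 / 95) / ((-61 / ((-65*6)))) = -368940 / 1159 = -318.33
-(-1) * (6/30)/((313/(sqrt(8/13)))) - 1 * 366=-366+2 * sqrt(26)/20345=-366.00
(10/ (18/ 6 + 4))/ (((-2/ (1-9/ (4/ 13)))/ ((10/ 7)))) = 2825/ 98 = 28.83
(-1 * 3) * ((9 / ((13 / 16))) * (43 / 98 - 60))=96984 / 49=1979.27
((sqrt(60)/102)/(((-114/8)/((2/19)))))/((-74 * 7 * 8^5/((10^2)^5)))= 0.33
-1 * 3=-3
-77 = -77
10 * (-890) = -8900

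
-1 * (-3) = 3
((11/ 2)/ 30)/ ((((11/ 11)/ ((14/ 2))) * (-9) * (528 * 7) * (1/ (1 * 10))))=-0.00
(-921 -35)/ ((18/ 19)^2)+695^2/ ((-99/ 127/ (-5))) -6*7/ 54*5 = 2759535341/ 891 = 3097121.59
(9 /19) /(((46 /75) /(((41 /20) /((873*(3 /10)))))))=1025 /169556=0.01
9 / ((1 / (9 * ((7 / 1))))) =567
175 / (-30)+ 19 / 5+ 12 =299 / 30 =9.97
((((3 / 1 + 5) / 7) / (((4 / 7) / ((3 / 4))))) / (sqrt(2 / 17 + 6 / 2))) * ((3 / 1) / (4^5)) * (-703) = -6327 * sqrt(901) / 108544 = -1.75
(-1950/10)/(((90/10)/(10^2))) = -2166.67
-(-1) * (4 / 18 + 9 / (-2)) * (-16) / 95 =616 / 855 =0.72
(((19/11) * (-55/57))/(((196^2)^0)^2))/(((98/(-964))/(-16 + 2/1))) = -4820/21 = -229.52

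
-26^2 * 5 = -3380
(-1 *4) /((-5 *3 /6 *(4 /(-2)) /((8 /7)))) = -32 /35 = -0.91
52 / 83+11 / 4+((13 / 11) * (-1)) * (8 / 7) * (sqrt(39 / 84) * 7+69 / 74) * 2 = 811297 / 945868- 104 * sqrt(91) / 77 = -12.03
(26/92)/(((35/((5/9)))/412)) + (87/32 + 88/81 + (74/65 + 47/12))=290470223/27125280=10.71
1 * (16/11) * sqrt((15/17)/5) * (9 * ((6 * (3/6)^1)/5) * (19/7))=8208 * sqrt(51)/6545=8.96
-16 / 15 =-1.07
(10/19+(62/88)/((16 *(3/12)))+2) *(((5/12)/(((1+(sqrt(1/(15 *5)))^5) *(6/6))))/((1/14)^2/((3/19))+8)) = 5254080029296875/37479218890456288 - 62270578125 *sqrt(3)/37479218890456288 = 0.14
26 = 26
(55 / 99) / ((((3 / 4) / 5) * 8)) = 25 / 54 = 0.46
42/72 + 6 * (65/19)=4813/228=21.11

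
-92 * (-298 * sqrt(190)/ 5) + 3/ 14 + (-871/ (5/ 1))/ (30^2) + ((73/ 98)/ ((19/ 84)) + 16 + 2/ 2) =12157907/ 598500 + 27416 * sqrt(190)/ 5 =75601.01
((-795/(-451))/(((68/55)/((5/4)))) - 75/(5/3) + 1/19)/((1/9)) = -82315647/211888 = -388.49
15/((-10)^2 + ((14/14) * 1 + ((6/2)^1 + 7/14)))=30/209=0.14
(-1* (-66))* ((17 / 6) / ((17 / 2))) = 22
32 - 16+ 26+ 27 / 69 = 975 / 23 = 42.39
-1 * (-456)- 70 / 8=1789 / 4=447.25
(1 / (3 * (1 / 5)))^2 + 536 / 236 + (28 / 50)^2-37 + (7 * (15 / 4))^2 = 3490927091 / 5310000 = 657.43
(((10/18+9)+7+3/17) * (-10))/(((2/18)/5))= -128000/17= -7529.41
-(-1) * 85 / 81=85 / 81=1.05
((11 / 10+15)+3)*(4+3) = 1337 / 10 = 133.70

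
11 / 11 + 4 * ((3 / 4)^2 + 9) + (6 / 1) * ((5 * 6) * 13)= 9517 / 4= 2379.25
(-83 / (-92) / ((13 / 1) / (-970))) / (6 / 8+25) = -80510 / 30797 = -2.61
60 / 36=1.67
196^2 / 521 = 73.74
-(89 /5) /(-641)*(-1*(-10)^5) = 1780000 /641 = 2776.91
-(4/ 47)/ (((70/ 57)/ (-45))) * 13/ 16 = 6669/ 2632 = 2.53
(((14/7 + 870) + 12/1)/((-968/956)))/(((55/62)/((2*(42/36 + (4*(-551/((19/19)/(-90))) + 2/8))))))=-7795075240186/19965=-390437026.81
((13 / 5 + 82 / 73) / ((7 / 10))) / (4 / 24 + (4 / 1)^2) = 16308 / 49567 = 0.33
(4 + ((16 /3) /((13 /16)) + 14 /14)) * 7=3157 /39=80.95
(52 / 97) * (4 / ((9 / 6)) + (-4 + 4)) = 416 / 291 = 1.43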